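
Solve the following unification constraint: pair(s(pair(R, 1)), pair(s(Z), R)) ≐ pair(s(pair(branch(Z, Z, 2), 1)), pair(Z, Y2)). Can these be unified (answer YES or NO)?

Decompose pair/2: s(pair(R, 1)) ≐ s(pair(branch(Z, Z, 2), 1)),  pair(s(Z), R) ≐ pair(Z, Y2).
Decompose s/1: pair(R, 1) ≐ pair(branch(Z, Z, 2), 1).
Decompose pair/2: R ≐ branch(Z, Z, 2),  1 ≐ 1.
Bind R := branch(Z, Z, 2); substituting into the one remaining equation that mentions R gives: pair(s(Z), branch(Z, Z, 2)) ≐ pair(Z, Y2).
Delete trivial equation 1 ≐ 1.
Decompose pair/2: s(Z) ≐ Z,  branch(Z, Z, 2) ≐ Y2.
Occurs check fails: Z occurs in s(Z); the equation Z ≐ s(Z) has no finite solution.

NO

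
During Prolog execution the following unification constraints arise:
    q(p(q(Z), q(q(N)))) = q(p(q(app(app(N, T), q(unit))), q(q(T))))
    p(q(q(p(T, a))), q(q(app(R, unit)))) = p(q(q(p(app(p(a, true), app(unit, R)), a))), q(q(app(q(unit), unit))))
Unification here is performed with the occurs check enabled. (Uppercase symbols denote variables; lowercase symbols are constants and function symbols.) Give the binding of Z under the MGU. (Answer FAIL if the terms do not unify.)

app(app(app(p(a, true), app(unit, q(unit))), app(p(a, true), app(unit, q(unit)))), q(unit))

Decompose q/1: p(q(Z), q(q(N))) = p(q(app(app(N, T), q(unit))), q(q(T))).
Decompose p/2: q(Z) = q(app(app(N, T), q(unit))),  q(q(N)) = q(q(T)).
Decompose q/1: Z = app(app(N, T), q(unit)).
Bind Z := app(app(N, T), q(unit)); no other remaining equation mentions Z.
Decompose q/1: q(N) = q(T).
Decompose q/1: N = T.
Bind N := T; no other remaining equation mentions N. Substituting into the earlier binding gives Z := app(app(T, T), q(unit)).
Decompose p/2: q(q(p(T, a))) = q(q(p(app(p(a, true), app(unit, R)), a))),  q(q(app(R, unit))) = q(q(app(q(unit), unit))).
Decompose q/1: q(p(T, a)) = q(p(app(p(a, true), app(unit, R)), a)).
Decompose q/1: p(T, a) = p(app(p(a, true), app(unit, R)), a).
Decompose p/2: T = app(p(a, true), app(unit, R)),  a = a.
Bind T := app(p(a, true), app(unit, R)); no other remaining equation mentions T. Substituting into the earlier bindings gives Z := app(app(app(p(a, true), app(unit, R)), app(p(a, true), app(unit, R))), q(unit)), N := app(p(a, true), app(unit, R)).
Delete trivial equation a = a.
Decompose q/1: q(app(R, unit)) = q(app(q(unit), unit)).
Decompose q/1: app(R, unit) = app(q(unit), unit).
Decompose app/2: R = q(unit),  unit = unit.
Bind R := q(unit); no other remaining equation mentions R. Substituting into the earlier bindings gives Z := app(app(app(p(a, true), app(unit, q(unit))), app(p(a, true), app(unit, q(unit)))), q(unit)), N := app(p(a, true), app(unit, q(unit))), T := app(p(a, true), app(unit, q(unit))).
Delete trivial equation unit = unit.
MGU = { Z -> app(app(app(p(a, true), app(unit, q(unit))), app(p(a, true), app(unit, q(unit)))), q(unit)), N -> app(p(a, true), app(unit, q(unit))), T -> app(p(a, true), app(unit, q(unit))), R -> q(unit) }, so Z -> app(app(app(p(a, true), app(unit, q(unit))), app(p(a, true), app(unit, q(unit)))), q(unit)).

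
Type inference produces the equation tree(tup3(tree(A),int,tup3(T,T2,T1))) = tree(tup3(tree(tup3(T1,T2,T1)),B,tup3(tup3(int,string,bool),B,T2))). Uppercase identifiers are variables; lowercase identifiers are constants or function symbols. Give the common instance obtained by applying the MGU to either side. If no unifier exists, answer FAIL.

tree(tup3(tree(tup3(int,int,int)),int,tup3(tup3(int,string,bool),int,int)))

Decompose tree/1: tup3(tree(A),int,tup3(T,T2,T1)) = tup3(tree(tup3(T1,T2,T1)),B,tup3(tup3(int,string,bool),B,T2)).
Decompose tup3/3: tree(A) = tree(tup3(T1,T2,T1)),  int = B,  tup3(T,T2,T1) = tup3(tup3(int,string,bool),B,T2).
Decompose tree/1: A = tup3(T1,T2,T1).
Bind A := tup3(T1,T2,T1); no other remaining equation mentions A.
Bind B := int; substituting into the remaining equation gives: tup3(T,T2,T1) = tup3(tup3(int,string,bool),int,T2).
Decompose tup3/3: T = tup3(int,string,bool),  T2 = int,  T1 = T2.
Bind T := tup3(int,string,bool); no other remaining equation mentions T.
Bind T2 := int; substituting into the remaining equation gives: T1 = int. Substituting into the earlier binding gives A := tup3(T1,int,T1).
Bind T1 := int. Substituting into the earlier binding gives A := tup3(int,int,int).
Applying the MGU to either side gives tree(tup3(tree(tup3(int,int,int)),int,tup3(tup3(int,string,bool),int,int))).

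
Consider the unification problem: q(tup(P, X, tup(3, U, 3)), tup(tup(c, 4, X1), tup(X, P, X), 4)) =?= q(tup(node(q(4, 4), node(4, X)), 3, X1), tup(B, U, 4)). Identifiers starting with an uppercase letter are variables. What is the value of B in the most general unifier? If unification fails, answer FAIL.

tup(c, 4, tup(3, tup(3, node(q(4, 4), node(4, 3)), 3), 3))

Decompose q/2: tup(P, X, tup(3, U, 3)) =?= tup(node(q(4, 4), node(4, X)), 3, X1),  tup(tup(c, 4, X1), tup(X, P, X), 4) =?= tup(B, U, 4).
Decompose tup/3: P =?= node(q(4, 4), node(4, X)),  X =?= 3,  tup(3, U, 3) =?= X1.
Bind P := node(q(4, 4), node(4, X)); substituting into the one remaining equation that mentions P gives: tup(tup(c, 4, X1), tup(X, node(q(4, 4), node(4, X)), X), 4) =?= tup(B, U, 4).
Bind X := 3; substituting into the one remaining equation that mentions X gives: tup(tup(c, 4, X1), tup(3, node(q(4, 4), node(4, 3)), 3), 4) =?= tup(B, U, 4). Substituting into the earlier binding gives P := node(q(4, 4), node(4, 3)).
Bind X1 := tup(3, U, 3); substituting into the remaining equation gives: tup(tup(c, 4, tup(3, U, 3)), tup(3, node(q(4, 4), node(4, 3)), 3), 4) =?= tup(B, U, 4).
Decompose tup/3: tup(c, 4, tup(3, U, 3)) =?= B,  tup(3, node(q(4, 4), node(4, 3)), 3) =?= U,  4 =?= 4.
Bind B := tup(c, 4, tup(3, U, 3)); no other remaining equation mentions B.
Bind U := tup(3, node(q(4, 4), node(4, 3)), 3); no other remaining equation mentions U. Substituting into the earlier bindings gives X1 := tup(3, tup(3, node(q(4, 4), node(4, 3)), 3), 3), B := tup(c, 4, tup(3, tup(3, node(q(4, 4), node(4, 3)), 3), 3)).
Delete trivial equation 4 =?= 4.
MGU = { P ↦ node(q(4, 4), node(4, 3)), X ↦ 3, X1 ↦ tup(3, tup(3, node(q(4, 4), node(4, 3)), 3), 3), B ↦ tup(c, 4, tup(3, tup(3, node(q(4, 4), node(4, 3)), 3), 3)), U ↦ tup(3, node(q(4, 4), node(4, 3)), 3) }, so B ↦ tup(c, 4, tup(3, tup(3, node(q(4, 4), node(4, 3)), 3), 3)).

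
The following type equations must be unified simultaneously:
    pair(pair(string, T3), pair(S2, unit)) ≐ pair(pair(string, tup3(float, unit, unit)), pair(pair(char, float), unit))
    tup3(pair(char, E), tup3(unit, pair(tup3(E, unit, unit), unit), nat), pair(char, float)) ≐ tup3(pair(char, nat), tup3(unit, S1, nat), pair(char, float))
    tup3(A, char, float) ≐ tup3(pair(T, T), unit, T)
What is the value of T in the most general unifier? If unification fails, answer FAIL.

FAIL

Decompose pair/2: pair(string, T3) ≐ pair(string, tup3(float, unit, unit)),  pair(S2, unit) ≐ pair(pair(char, float), unit).
Decompose pair/2: string ≐ string,  T3 ≐ tup3(float, unit, unit).
Delete trivial equation string ≐ string.
Bind T3 := tup3(float, unit, unit); no other remaining equation mentions T3.
Decompose pair/2: S2 ≐ pair(char, float),  unit ≐ unit.
Bind S2 := pair(char, float); no other remaining equation mentions S2.
Delete trivial equation unit ≐ unit.
Decompose tup3/3: pair(char, E) ≐ pair(char, nat),  tup3(unit, pair(tup3(E, unit, unit), unit), nat) ≐ tup3(unit, S1, nat),  pair(char, float) ≐ pair(char, float).
Decompose pair/2: char ≐ char,  E ≐ nat.
Delete trivial equation char ≐ char.
Bind E := nat; substituting into the one remaining equation that mentions E gives: tup3(unit, pair(tup3(nat, unit, unit), unit), nat) ≐ tup3(unit, S1, nat).
Decompose tup3/3: unit ≐ unit,  pair(tup3(nat, unit, unit), unit) ≐ S1,  nat ≐ nat.
Delete trivial equation unit ≐ unit.
Bind S1 := pair(tup3(nat, unit, unit), unit); no other remaining equation mentions S1.
Delete trivial equation nat ≐ nat.
Delete trivial equation pair(char, float) ≐ pair(char, float).
Decompose tup3/3: A ≐ pair(T, T),  char ≐ unit,  float ≐ T.
Bind A := pair(T, T); no other remaining equation mentions A.
Clash: constants char and unit differ; no unifier exists.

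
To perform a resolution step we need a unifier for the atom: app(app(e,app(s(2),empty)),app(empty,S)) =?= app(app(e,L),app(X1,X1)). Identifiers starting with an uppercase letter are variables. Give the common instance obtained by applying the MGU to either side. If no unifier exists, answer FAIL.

app(app(e,app(s(2),empty)),app(empty,empty))

Decompose app/2: app(e,app(s(2),empty)) =?= app(e,L),  app(empty,S) =?= app(X1,X1).
Decompose app/2: e =?= e,  app(s(2),empty) =?= L.
Delete trivial equation e =?= e.
Bind L := app(s(2),empty); no other remaining equation mentions L.
Decompose app/2: empty =?= X1,  S =?= X1.
Bind X1 := empty; substituting into the remaining equation gives: S =?= empty.
Bind S := empty.
Applying the MGU to either side gives app(app(e,app(s(2),empty)),app(empty,empty)).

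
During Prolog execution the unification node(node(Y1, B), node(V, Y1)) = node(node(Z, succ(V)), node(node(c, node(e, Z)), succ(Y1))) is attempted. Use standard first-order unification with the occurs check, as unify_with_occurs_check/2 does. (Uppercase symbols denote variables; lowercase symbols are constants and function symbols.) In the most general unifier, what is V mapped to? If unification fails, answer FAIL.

FAIL

Decompose node/2: node(Y1, B) = node(Z, succ(V)),  node(V, Y1) = node(node(c, node(e, Z)), succ(Y1)).
Decompose node/2: Y1 = Z,  B = succ(V).
Bind Y1 := Z; substituting into the one remaining equation that mentions Y1 gives: node(V, Z) = node(node(c, node(e, Z)), succ(Z)).
Bind B := succ(V); no other remaining equation mentions B.
Decompose node/2: V = node(c, node(e, Z)),  Z = succ(Z).
Bind V := node(c, node(e, Z)); no other remaining equation mentions V. Substituting into the earlier binding gives B := succ(node(c, node(e, Z))).
Occurs check fails: Z occurs in succ(Z); the equation Z = succ(Z) has no finite solution.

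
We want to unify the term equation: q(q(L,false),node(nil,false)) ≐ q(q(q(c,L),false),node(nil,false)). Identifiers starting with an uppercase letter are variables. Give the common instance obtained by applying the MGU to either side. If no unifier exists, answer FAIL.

Decompose q/2: q(L,false) ≐ q(q(c,L),false),  node(nil,false) ≐ node(nil,false).
Decompose q/2: L ≐ q(c,L),  false ≐ false.
Occurs check fails: L occurs in q(c,L); the equation L ≐ q(c,L) has no finite solution.

FAIL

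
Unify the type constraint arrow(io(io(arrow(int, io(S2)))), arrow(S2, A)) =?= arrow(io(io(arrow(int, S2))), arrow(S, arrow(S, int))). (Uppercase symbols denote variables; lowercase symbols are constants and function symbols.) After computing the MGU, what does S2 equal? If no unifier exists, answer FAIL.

Decompose arrow/2: io(io(arrow(int, io(S2)))) =?= io(io(arrow(int, S2))),  arrow(S2, A) =?= arrow(S, arrow(S, int)).
Decompose io/1: io(arrow(int, io(S2))) =?= io(arrow(int, S2)).
Decompose io/1: arrow(int, io(S2)) =?= arrow(int, S2).
Decompose arrow/2: int =?= int,  io(S2) =?= S2.
Delete trivial equation int =?= int.
Occurs check fails: S2 occurs in io(S2); the equation S2 =?= io(S2) has no finite solution.

FAIL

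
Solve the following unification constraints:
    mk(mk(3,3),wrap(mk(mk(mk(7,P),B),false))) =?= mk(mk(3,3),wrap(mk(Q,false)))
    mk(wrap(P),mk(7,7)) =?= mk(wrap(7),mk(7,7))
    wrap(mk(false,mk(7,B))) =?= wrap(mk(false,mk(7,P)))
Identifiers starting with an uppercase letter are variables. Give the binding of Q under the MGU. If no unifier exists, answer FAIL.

mk(mk(7,7),7)

Decompose mk/2: mk(3,3) =?= mk(3,3),  wrap(mk(mk(mk(7,P),B),false)) =?= wrap(mk(Q,false)).
Delete trivial equation mk(3,3) =?= mk(3,3).
Decompose wrap/1: mk(mk(mk(7,P),B),false) =?= mk(Q,false).
Decompose mk/2: mk(mk(7,P),B) =?= Q,  false =?= false.
Bind Q := mk(mk(7,P),B); no other remaining equation mentions Q.
Delete trivial equation false =?= false.
Decompose mk/2: wrap(P) =?= wrap(7),  mk(7,7) =?= mk(7,7).
Decompose wrap/1: P =?= 7.
Bind P := 7; substituting into the one remaining equation that mentions P gives: wrap(mk(false,mk(7,B))) =?= wrap(mk(false,mk(7,7))). Substituting into the earlier binding gives Q := mk(mk(7,7),B).
Delete trivial equation mk(7,7) =?= mk(7,7).
Decompose wrap/1: mk(false,mk(7,B)) =?= mk(false,mk(7,7)).
Decompose mk/2: false =?= false,  mk(7,B) =?= mk(7,7).
Delete trivial equation false =?= false.
Decompose mk/2: 7 =?= 7,  B =?= 7.
Delete trivial equation 7 =?= 7.
Bind B := 7. Substituting into the earlier binding gives Q := mk(mk(7,7),7).
MGU = { Q := mk(mk(7,7),7), P := 7, B := 7 }, so Q := mk(mk(7,7),7).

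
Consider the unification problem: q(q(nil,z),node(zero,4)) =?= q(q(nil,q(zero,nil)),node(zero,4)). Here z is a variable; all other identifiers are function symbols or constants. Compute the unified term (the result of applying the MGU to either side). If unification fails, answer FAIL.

Decompose q/2: q(nil,z) =?= q(nil,q(zero,nil)),  node(zero,4) =?= node(zero,4).
Decompose q/2: nil =?= nil,  z =?= q(zero,nil).
Delete trivial equation nil =?= nil.
Bind z := q(zero,nil); no other remaining equation mentions z.
Delete trivial equation node(zero,4) =?= node(zero,4).
Applying the MGU to either side gives q(q(nil,q(zero,nil)),node(zero,4)).

q(q(nil,q(zero,nil)),node(zero,4))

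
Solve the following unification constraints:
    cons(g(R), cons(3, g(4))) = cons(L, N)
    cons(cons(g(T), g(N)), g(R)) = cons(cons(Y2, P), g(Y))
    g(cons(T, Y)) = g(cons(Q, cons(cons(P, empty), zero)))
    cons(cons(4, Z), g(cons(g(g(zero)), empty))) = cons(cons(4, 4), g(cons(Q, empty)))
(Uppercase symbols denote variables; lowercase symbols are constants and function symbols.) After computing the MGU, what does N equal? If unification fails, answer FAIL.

cons(3, g(4))

Decompose cons/2: g(R) = L,  cons(3, g(4)) = N.
Bind L := g(R); no other remaining equation mentions L.
Bind N := cons(3, g(4)); substituting into the one remaining equation that mentions N gives: cons(cons(g(T), g(cons(3, g(4)))), g(R)) = cons(cons(Y2, P), g(Y)).
Decompose cons/2: cons(g(T), g(cons(3, g(4)))) = cons(Y2, P),  g(R) = g(Y).
Decompose cons/2: g(T) = Y2,  g(cons(3, g(4))) = P.
Bind Y2 := g(T); no other remaining equation mentions Y2.
Bind P := g(cons(3, g(4))); substituting into the one remaining equation that mentions P gives: g(cons(T, Y)) = g(cons(Q, cons(cons(g(cons(3, g(4))), empty), zero))).
Decompose g/1: R = Y.
Bind R := Y; no other remaining equation mentions R. Substituting into the earlier binding gives L := g(Y).
Decompose g/1: cons(T, Y) = cons(Q, cons(cons(g(cons(3, g(4))), empty), zero)).
Decompose cons/2: T = Q,  Y = cons(cons(g(cons(3, g(4))), empty), zero).
Bind T := Q; no other remaining equation mentions T. Substituting into the earlier binding gives Y2 := g(Q).
Bind Y := cons(cons(g(cons(3, g(4))), empty), zero); no other remaining equation mentions Y. Substituting into the earlier bindings gives L := g(cons(cons(g(cons(3, g(4))), empty), zero)), R := cons(cons(g(cons(3, g(4))), empty), zero).
Decompose cons/2: cons(4, Z) = cons(4, 4),  g(cons(g(g(zero)), empty)) = g(cons(Q, empty)).
Decompose cons/2: 4 = 4,  Z = 4.
Delete trivial equation 4 = 4.
Bind Z := 4; no other remaining equation mentions Z.
Decompose g/1: cons(g(g(zero)), empty) = cons(Q, empty).
Decompose cons/2: g(g(zero)) = Q,  empty = empty.
Bind Q := g(g(zero)); no other remaining equation mentions Q. Substituting into the earlier bindings gives Y2 := g(g(g(zero))), T := g(g(zero)).
Delete trivial equation empty = empty.
MGU = { L ↦ g(cons(cons(g(cons(3, g(4))), empty), zero)), N ↦ cons(3, g(4)), Y2 ↦ g(g(g(zero))), P ↦ g(cons(3, g(4))), R ↦ cons(cons(g(cons(3, g(4))), empty), zero), T ↦ g(g(zero)), Y ↦ cons(cons(g(cons(3, g(4))), empty), zero), Z ↦ 4, Q ↦ g(g(zero)) }, so N ↦ cons(3, g(4)).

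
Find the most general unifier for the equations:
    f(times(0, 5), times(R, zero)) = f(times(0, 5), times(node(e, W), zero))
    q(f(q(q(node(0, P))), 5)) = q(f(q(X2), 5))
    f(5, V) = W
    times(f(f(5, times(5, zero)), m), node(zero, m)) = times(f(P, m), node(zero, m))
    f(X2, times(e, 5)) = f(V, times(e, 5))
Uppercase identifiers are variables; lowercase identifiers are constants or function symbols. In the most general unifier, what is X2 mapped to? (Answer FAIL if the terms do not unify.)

Decompose f/2: times(0, 5) = times(0, 5),  times(R, zero) = times(node(e, W), zero).
Delete trivial equation times(0, 5) = times(0, 5).
Decompose times/2: R = node(e, W),  zero = zero.
Bind R := node(e, W); no other remaining equation mentions R.
Delete trivial equation zero = zero.
Decompose q/1: f(q(q(node(0, P))), 5) = f(q(X2), 5).
Decompose f/2: q(q(node(0, P))) = q(X2),  5 = 5.
Decompose q/1: q(node(0, P)) = X2.
Bind X2 := q(node(0, P)); substituting into the one remaining equation that mentions X2 gives: f(q(node(0, P)), times(e, 5)) = f(V, times(e, 5)).
Delete trivial equation 5 = 5.
Bind W := f(5, V); no other remaining equation mentions W. Substituting into the earlier binding gives R := node(e, f(5, V)).
Decompose times/2: f(f(5, times(5, zero)), m) = f(P, m),  node(zero, m) = node(zero, m).
Decompose f/2: f(5, times(5, zero)) = P,  m = m.
Bind P := f(5, times(5, zero)); substituting into the one remaining equation that mentions P gives: f(q(node(0, f(5, times(5, zero)))), times(e, 5)) = f(V, times(e, 5)). Substituting into the earlier binding gives X2 := q(node(0, f(5, times(5, zero)))).
Delete trivial equation m = m.
Delete trivial equation node(zero, m) = node(zero, m).
Decompose f/2: q(node(0, f(5, times(5, zero)))) = V,  times(e, 5) = times(e, 5).
Bind V := q(node(0, f(5, times(5, zero)))); no other remaining equation mentions V. Substituting into the earlier bindings gives R := node(e, f(5, q(node(0, f(5, times(5, zero)))))), W := f(5, q(node(0, f(5, times(5, zero))))).
Delete trivial equation times(e, 5) = times(e, 5).
MGU = { R ↦ node(e, f(5, q(node(0, f(5, times(5, zero)))))), X2 ↦ q(node(0, f(5, times(5, zero)))), W ↦ f(5, q(node(0, f(5, times(5, zero))))), P ↦ f(5, times(5, zero)), V ↦ q(node(0, f(5, times(5, zero)))) }, so X2 ↦ q(node(0, f(5, times(5, zero)))).

q(node(0, f(5, times(5, zero))))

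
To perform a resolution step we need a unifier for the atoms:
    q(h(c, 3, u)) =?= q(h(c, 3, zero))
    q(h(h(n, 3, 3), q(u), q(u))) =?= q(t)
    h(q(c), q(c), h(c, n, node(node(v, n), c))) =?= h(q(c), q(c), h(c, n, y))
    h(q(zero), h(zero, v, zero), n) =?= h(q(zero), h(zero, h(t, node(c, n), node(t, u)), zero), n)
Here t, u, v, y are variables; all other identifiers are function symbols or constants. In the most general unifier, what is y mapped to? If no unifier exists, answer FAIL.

Decompose q/1: h(c, 3, u) =?= h(c, 3, zero).
Decompose h/3: c =?= c,  3 =?= 3,  u =?= zero.
Delete trivial equation c =?= c.
Delete trivial equation 3 =?= 3.
Bind u := zero; substituting into the 2 remaining equations that mention u gives: q(h(h(n, 3, 3), q(zero), q(zero))) =?= q(t),  h(q(zero), h(zero, v, zero), n) =?= h(q(zero), h(zero, h(t, node(c, n), node(t, zero)), zero), n).
Decompose q/1: h(h(n, 3, 3), q(zero), q(zero)) =?= t.
Bind t := h(h(n, 3, 3), q(zero), q(zero)); substituting into the one remaining equation that mentions t gives: h(q(zero), h(zero, v, zero), n) =?= h(q(zero), h(zero, h(h(h(n, 3, 3), q(zero), q(zero)), node(c, n), node(h(h(n, 3, 3), q(zero), q(zero)), zero)), zero), n).
Decompose h/3: q(c) =?= q(c),  q(c) =?= q(c),  h(c, n, node(node(v, n), c)) =?= h(c, n, y).
Delete trivial equation q(c) =?= q(c).
Delete trivial equation q(c) =?= q(c).
Decompose h/3: c =?= c,  n =?= n,  node(node(v, n), c) =?= y.
Delete trivial equation c =?= c.
Delete trivial equation n =?= n.
Bind y := node(node(v, n), c); no other remaining equation mentions y.
Decompose h/3: q(zero) =?= q(zero),  h(zero, v, zero) =?= h(zero, h(h(h(n, 3, 3), q(zero), q(zero)), node(c, n), node(h(h(n, 3, 3), q(zero), q(zero)), zero)), zero),  n =?= n.
Delete trivial equation q(zero) =?= q(zero).
Decompose h/3: zero =?= zero,  v =?= h(h(h(n, 3, 3), q(zero), q(zero)), node(c, n), node(h(h(n, 3, 3), q(zero), q(zero)), zero)),  zero =?= zero.
Delete trivial equation zero =?= zero.
Bind v := h(h(h(n, 3, 3), q(zero), q(zero)), node(c, n), node(h(h(n, 3, 3), q(zero), q(zero)), zero)); no other remaining equation mentions v. Substituting into the earlier binding gives y := node(node(h(h(h(n, 3, 3), q(zero), q(zero)), node(c, n), node(h(h(n, 3, 3), q(zero), q(zero)), zero)), n), c).
Delete trivial equation zero =?= zero.
Delete trivial equation n =?= n.
MGU = { u -> zero, t -> h(h(n, 3, 3), q(zero), q(zero)), y -> node(node(h(h(h(n, 3, 3), q(zero), q(zero)), node(c, n), node(h(h(n, 3, 3), q(zero), q(zero)), zero)), n), c), v -> h(h(h(n, 3, 3), q(zero), q(zero)), node(c, n), node(h(h(n, 3, 3), q(zero), q(zero)), zero)) }, so y -> node(node(h(h(h(n, 3, 3), q(zero), q(zero)), node(c, n), node(h(h(n, 3, 3), q(zero), q(zero)), zero)), n), c).

node(node(h(h(h(n, 3, 3), q(zero), q(zero)), node(c, n), node(h(h(n, 3, 3), q(zero), q(zero)), zero)), n), c)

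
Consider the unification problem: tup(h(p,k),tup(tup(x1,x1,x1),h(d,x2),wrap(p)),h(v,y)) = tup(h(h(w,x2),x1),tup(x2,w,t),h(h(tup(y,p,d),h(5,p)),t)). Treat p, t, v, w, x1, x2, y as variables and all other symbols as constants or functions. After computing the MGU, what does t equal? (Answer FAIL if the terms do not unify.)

wrap(h(h(d,tup(k,k,k)),tup(k,k,k)))

Decompose tup/3: h(p,k) = h(h(w,x2),x1),  tup(tup(x1,x1,x1),h(d,x2),wrap(p)) = tup(x2,w,t),  h(v,y) = h(h(tup(y,p,d),h(5,p)),t).
Decompose h/2: p = h(w,x2),  k = x1.
Bind p := h(w,x2); substituting into the 2 remaining equations that mention p gives: tup(tup(x1,x1,x1),h(d,x2),wrap(h(w,x2))) = tup(x2,w,t),  h(v,y) = h(h(tup(y,h(w,x2),d),h(5,h(w,x2))),t).
Bind x1 := k; substituting into the one remaining equation that mentions x1 gives: tup(tup(k,k,k),h(d,x2),wrap(h(w,x2))) = tup(x2,w,t).
Decompose tup/3: tup(k,k,k) = x2,  h(d,x2) = w,  wrap(h(w,x2)) = t.
Bind x2 := tup(k,k,k); substituting into the remaining equations gives: h(d,tup(k,k,k)) = w,  wrap(h(w,tup(k,k,k))) = t,  h(v,y) = h(h(tup(y,h(w,tup(k,k,k)),d),h(5,h(w,tup(k,k,k)))),t). Substituting into the earlier binding gives p := h(w,tup(k,k,k)).
Bind w := h(d,tup(k,k,k)); substituting into the remaining equations gives: wrap(h(h(d,tup(k,k,k)),tup(k,k,k))) = t,  h(v,y) = h(h(tup(y,h(h(d,tup(k,k,k)),tup(k,k,k)),d),h(5,h(h(d,tup(k,k,k)),tup(k,k,k)))),t). Substituting into the earlier binding gives p := h(h(d,tup(k,k,k)),tup(k,k,k)).
Bind t := wrap(h(h(d,tup(k,k,k)),tup(k,k,k))); substituting into the remaining equation gives: h(v,y) = h(h(tup(y,h(h(d,tup(k,k,k)),tup(k,k,k)),d),h(5,h(h(d,tup(k,k,k)),tup(k,k,k)))),wrap(h(h(d,tup(k,k,k)),tup(k,k,k)))).
Decompose h/2: v = h(tup(y,h(h(d,tup(k,k,k)),tup(k,k,k)),d),h(5,h(h(d,tup(k,k,k)),tup(k,k,k)))),  y = wrap(h(h(d,tup(k,k,k)),tup(k,k,k))).
Bind v := h(tup(y,h(h(d,tup(k,k,k)),tup(k,k,k)),d),h(5,h(h(d,tup(k,k,k)),tup(k,k,k)))); no other remaining equation mentions v.
Bind y := wrap(h(h(d,tup(k,k,k)),tup(k,k,k))). Substituting into the earlier binding gives v := h(tup(wrap(h(h(d,tup(k,k,k)),tup(k,k,k))),h(h(d,tup(k,k,k)),tup(k,k,k)),d),h(5,h(h(d,tup(k,k,k)),tup(k,k,k)))).
MGU = { p := h(h(d,tup(k,k,k)),tup(k,k,k)), x1 := k, x2 := tup(k,k,k), w := h(d,tup(k,k,k)), t := wrap(h(h(d,tup(k,k,k)),tup(k,k,k))), v := h(tup(wrap(h(h(d,tup(k,k,k)),tup(k,k,k))),h(h(d,tup(k,k,k)),tup(k,k,k)),d),h(5,h(h(d,tup(k,k,k)),tup(k,k,k)))), y := wrap(h(h(d,tup(k,k,k)),tup(k,k,k))) }, so t := wrap(h(h(d,tup(k,k,k)),tup(k,k,k))).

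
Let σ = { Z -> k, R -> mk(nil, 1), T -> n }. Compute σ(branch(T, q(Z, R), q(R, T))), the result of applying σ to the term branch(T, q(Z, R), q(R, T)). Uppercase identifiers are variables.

Replace each occurrence of Z with k.
Replace each occurrence of R with mk(nil, 1).
Replace each occurrence of T with n.
Result: branch(n, q(k, mk(nil, 1)), q(mk(nil, 1), n)).

branch(n, q(k, mk(nil, 1)), q(mk(nil, 1), n))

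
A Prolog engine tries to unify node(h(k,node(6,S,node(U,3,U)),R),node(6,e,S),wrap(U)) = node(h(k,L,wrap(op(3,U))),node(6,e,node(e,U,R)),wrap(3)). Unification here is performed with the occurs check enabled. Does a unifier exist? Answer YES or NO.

Decompose node/3: h(k,node(6,S,node(U,3,U)),R) = h(k,L,wrap(op(3,U))),  node(6,e,S) = node(6,e,node(e,U,R)),  wrap(U) = wrap(3).
Decompose h/3: k = k,  node(6,S,node(U,3,U)) = L,  R = wrap(op(3,U)).
Delete trivial equation k = k.
Bind L := node(6,S,node(U,3,U)); no other remaining equation mentions L.
Bind R := wrap(op(3,U)); substituting into the one remaining equation that mentions R gives: node(6,e,S) = node(6,e,node(e,U,wrap(op(3,U)))).
Decompose node/3: 6 = 6,  e = e,  S = node(e,U,wrap(op(3,U))).
Delete trivial equation 6 = 6.
Delete trivial equation e = e.
Bind S := node(e,U,wrap(op(3,U))); no other remaining equation mentions S. Substituting into the earlier binding gives L := node(6,node(e,U,wrap(op(3,U))),node(U,3,U)).
Decompose wrap/1: U = 3.
Bind U := 3. Substituting into the earlier bindings gives L := node(6,node(e,3,wrap(op(3,3))),node(3,3,3)), R := wrap(op(3,3)), S := node(e,3,wrap(op(3,3))).
No equations remain and no clash or occurs-check failure arose, so a unifier exists.

YES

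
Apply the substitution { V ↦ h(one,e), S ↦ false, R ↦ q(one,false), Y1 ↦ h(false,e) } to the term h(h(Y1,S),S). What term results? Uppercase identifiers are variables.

h(h(h(false,e),false),false)

Replace each occurrence of S with false.
Replace each occurrence of Y1 with h(false,e).
Result: h(h(h(false,e),false),false).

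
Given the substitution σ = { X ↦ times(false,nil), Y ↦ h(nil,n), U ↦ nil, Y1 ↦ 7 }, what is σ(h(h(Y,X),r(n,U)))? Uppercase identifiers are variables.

h(h(h(nil,n),times(false,nil)),r(n,nil))

Replace each occurrence of X with times(false,nil).
Replace each occurrence of Y with h(nil,n).
Replace each occurrence of U with nil.
Result: h(h(h(nil,n),times(false,nil)),r(n,nil)).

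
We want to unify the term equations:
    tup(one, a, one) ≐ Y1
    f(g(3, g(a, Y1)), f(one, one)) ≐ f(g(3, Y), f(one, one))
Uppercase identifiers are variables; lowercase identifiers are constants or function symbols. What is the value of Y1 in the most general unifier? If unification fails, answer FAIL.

Bind Y1 := tup(one, a, one); substituting into the remaining equation gives: f(g(3, g(a, tup(one, a, one))), f(one, one)) ≐ f(g(3, Y), f(one, one)).
Decompose f/2: g(3, g(a, tup(one, a, one))) ≐ g(3, Y),  f(one, one) ≐ f(one, one).
Decompose g/2: 3 ≐ 3,  g(a, tup(one, a, one)) ≐ Y.
Delete trivial equation 3 ≐ 3.
Bind Y := g(a, tup(one, a, one)); no other remaining equation mentions Y.
Delete trivial equation f(one, one) ≐ f(one, one).
MGU = { Y1 := tup(one, a, one), Y := g(a, tup(one, a, one)) }, so Y1 := tup(one, a, one).

tup(one, a, one)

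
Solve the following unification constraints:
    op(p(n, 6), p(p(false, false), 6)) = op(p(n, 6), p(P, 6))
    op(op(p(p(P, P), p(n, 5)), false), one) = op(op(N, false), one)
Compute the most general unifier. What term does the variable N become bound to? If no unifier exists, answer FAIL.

Decompose op/2: p(n, 6) = p(n, 6),  p(p(false, false), 6) = p(P, 6).
Delete trivial equation p(n, 6) = p(n, 6).
Decompose p/2: p(false, false) = P,  6 = 6.
Bind P := p(false, false); substituting into the one remaining equation that mentions P gives: op(op(p(p(p(false, false), p(false, false)), p(n, 5)), false), one) = op(op(N, false), one).
Delete trivial equation 6 = 6.
Decompose op/2: op(p(p(p(false, false), p(false, false)), p(n, 5)), false) = op(N, false),  one = one.
Decompose op/2: p(p(p(false, false), p(false, false)), p(n, 5)) = N,  false = false.
Bind N := p(p(p(false, false), p(false, false)), p(n, 5)); no other remaining equation mentions N.
Delete trivial equation false = false.
Delete trivial equation one = one.
MGU = { P := p(false, false), N := p(p(p(false, false), p(false, false)), p(n, 5)) }, so N := p(p(p(false, false), p(false, false)), p(n, 5)).

p(p(p(false, false), p(false, false)), p(n, 5))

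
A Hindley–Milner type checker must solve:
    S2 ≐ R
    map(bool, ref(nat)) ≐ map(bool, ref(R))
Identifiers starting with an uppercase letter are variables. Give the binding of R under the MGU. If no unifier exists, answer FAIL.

Bind S2 := R; no other remaining equation mentions S2.
Decompose map/2: bool ≐ bool,  ref(nat) ≐ ref(R).
Delete trivial equation bool ≐ bool.
Decompose ref/1: nat ≐ R.
Bind R := nat. Substituting into the earlier binding gives S2 := nat.
MGU = { S2 ↦ nat, R ↦ nat }, so R ↦ nat.

nat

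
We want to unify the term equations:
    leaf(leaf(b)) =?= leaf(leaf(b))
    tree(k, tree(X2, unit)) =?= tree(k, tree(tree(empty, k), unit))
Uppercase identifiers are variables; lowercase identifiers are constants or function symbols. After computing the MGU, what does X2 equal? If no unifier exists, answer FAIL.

Delete trivial equation leaf(leaf(b)) =?= leaf(leaf(b)).
Decompose tree/2: k =?= k,  tree(X2, unit) =?= tree(tree(empty, k), unit).
Delete trivial equation k =?= k.
Decompose tree/2: X2 =?= tree(empty, k),  unit =?= unit.
Bind X2 := tree(empty, k); no other remaining equation mentions X2.
Delete trivial equation unit =?= unit.
MGU = { X2 -> tree(empty, k) }, so X2 -> tree(empty, k).

tree(empty, k)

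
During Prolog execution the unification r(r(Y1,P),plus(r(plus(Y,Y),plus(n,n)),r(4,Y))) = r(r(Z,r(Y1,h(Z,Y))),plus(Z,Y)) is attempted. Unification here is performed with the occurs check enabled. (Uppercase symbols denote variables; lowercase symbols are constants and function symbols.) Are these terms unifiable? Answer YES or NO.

NO

Decompose r/2: r(Y1,P) = r(Z,r(Y1,h(Z,Y))),  plus(r(plus(Y,Y),plus(n,n)),r(4,Y)) = plus(Z,Y).
Decompose r/2: Y1 = Z,  P = r(Y1,h(Z,Y)).
Bind Y1 := Z; substituting into the one remaining equation that mentions Y1 gives: P = r(Z,h(Z,Y)).
Bind P := r(Z,h(Z,Y)); no other remaining equation mentions P.
Decompose plus/2: r(plus(Y,Y),plus(n,n)) = Z,  r(4,Y) = Y.
Bind Z := r(plus(Y,Y),plus(n,n)); no other remaining equation mentions Z. Substituting into the earlier bindings gives Y1 := r(plus(Y,Y),plus(n,n)), P := r(r(plus(Y,Y),plus(n,n)),h(r(plus(Y,Y),plus(n,n)),Y)).
Occurs check fails: Y occurs in r(4,Y); the equation Y = r(4,Y) has no finite solution.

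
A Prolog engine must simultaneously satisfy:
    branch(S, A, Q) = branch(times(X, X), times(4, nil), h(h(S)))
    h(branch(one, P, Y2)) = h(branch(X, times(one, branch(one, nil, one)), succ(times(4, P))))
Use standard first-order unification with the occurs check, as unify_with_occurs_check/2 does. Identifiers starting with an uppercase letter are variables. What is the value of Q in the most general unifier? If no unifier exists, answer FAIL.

Decompose branch/3: S = times(X, X),  A = times(4, nil),  Q = h(h(S)).
Bind S := times(X, X); substituting into the one remaining equation that mentions S gives: Q = h(h(times(X, X))).
Bind A := times(4, nil); no other remaining equation mentions A.
Bind Q := h(h(times(X, X))); no other remaining equation mentions Q.
Decompose h/1: branch(one, P, Y2) = branch(X, times(one, branch(one, nil, one)), succ(times(4, P))).
Decompose branch/3: one = X,  P = times(one, branch(one, nil, one)),  Y2 = succ(times(4, P)).
Bind X := one; no other remaining equation mentions X. Substituting into the earlier bindings gives S := times(one, one), Q := h(h(times(one, one))).
Bind P := times(one, branch(one, nil, one)); substituting into the remaining equation gives: Y2 = succ(times(4, times(one, branch(one, nil, one)))).
Bind Y2 := succ(times(4, times(one, branch(one, nil, one)))).
MGU = { S -> times(one, one), A -> times(4, nil), Q -> h(h(times(one, one))), X -> one, P -> times(one, branch(one, nil, one)), Y2 -> succ(times(4, times(one, branch(one, nil, one)))) }, so Q -> h(h(times(one, one))).

h(h(times(one, one)))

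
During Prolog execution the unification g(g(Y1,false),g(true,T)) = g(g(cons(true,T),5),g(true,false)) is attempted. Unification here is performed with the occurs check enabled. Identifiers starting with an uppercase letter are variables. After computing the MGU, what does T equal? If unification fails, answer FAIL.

FAIL

Decompose g/2: g(Y1,false) = g(cons(true,T),5),  g(true,T) = g(true,false).
Decompose g/2: Y1 = cons(true,T),  false = 5.
Bind Y1 := cons(true,T); no other remaining equation mentions Y1.
Clash: constants false and 5 differ; no unifier exists.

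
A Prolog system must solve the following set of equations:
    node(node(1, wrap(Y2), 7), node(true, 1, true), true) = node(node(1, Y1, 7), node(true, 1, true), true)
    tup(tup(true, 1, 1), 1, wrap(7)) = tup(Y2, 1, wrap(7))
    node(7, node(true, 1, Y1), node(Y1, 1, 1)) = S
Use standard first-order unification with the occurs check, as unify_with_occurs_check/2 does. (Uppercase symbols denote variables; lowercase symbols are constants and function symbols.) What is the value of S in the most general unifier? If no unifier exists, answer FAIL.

node(7, node(true, 1, wrap(tup(true, 1, 1))), node(wrap(tup(true, 1, 1)), 1, 1))

Decompose node/3: node(1, wrap(Y2), 7) = node(1, Y1, 7),  node(true, 1, true) = node(true, 1, true),  true = true.
Decompose node/3: 1 = 1,  wrap(Y2) = Y1,  7 = 7.
Delete trivial equation 1 = 1.
Bind Y1 := wrap(Y2); substituting into the one remaining equation that mentions Y1 gives: node(7, node(true, 1, wrap(Y2)), node(wrap(Y2), 1, 1)) = S.
Delete trivial equation 7 = 7.
Delete trivial equation node(true, 1, true) = node(true, 1, true).
Delete trivial equation true = true.
Decompose tup/3: tup(true, 1, 1) = Y2,  1 = 1,  wrap(7) = wrap(7).
Bind Y2 := tup(true, 1, 1); substituting into the one remaining equation that mentions Y2 gives: node(7, node(true, 1, wrap(tup(true, 1, 1))), node(wrap(tup(true, 1, 1)), 1, 1)) = S. Substituting into the earlier binding gives Y1 := wrap(tup(true, 1, 1)).
Delete trivial equation 1 = 1.
Delete trivial equation wrap(7) = wrap(7).
Bind S := node(7, node(true, 1, wrap(tup(true, 1, 1))), node(wrap(tup(true, 1, 1)), 1, 1)).
MGU = { Y1 ↦ wrap(tup(true, 1, 1)), Y2 ↦ tup(true, 1, 1), S ↦ node(7, node(true, 1, wrap(tup(true, 1, 1))), node(wrap(tup(true, 1, 1)), 1, 1)) }, so S ↦ node(7, node(true, 1, wrap(tup(true, 1, 1))), node(wrap(tup(true, 1, 1)), 1, 1)).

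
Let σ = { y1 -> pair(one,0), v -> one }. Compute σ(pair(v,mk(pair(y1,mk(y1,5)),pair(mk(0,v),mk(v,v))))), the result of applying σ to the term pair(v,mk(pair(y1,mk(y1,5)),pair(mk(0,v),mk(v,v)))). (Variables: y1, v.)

Replace each occurrence of y1 with pair(one,0).
Replace each occurrence of v with one.
Result: pair(one,mk(pair(pair(one,0),mk(pair(one,0),5)),pair(mk(0,one),mk(one,one)))).

pair(one,mk(pair(pair(one,0),mk(pair(one,0),5)),pair(mk(0,one),mk(one,one))))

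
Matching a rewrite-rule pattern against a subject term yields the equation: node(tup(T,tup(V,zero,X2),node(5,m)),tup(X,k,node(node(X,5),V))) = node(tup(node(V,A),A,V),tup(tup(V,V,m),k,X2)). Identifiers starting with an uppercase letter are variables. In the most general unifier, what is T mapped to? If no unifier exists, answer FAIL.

Decompose node/2: tup(T,tup(V,zero,X2),node(5,m)) = tup(node(V,A),A,V),  tup(X,k,node(node(X,5),V)) = tup(tup(V,V,m),k,X2).
Decompose tup/3: T = node(V,A),  tup(V,zero,X2) = A,  node(5,m) = V.
Bind T := node(V,A); no other remaining equation mentions T.
Bind A := tup(V,zero,X2); no other remaining equation mentions A. Substituting into the earlier binding gives T := node(V,tup(V,zero,X2)).
Bind V := node(5,m); substituting into the remaining equation gives: tup(X,k,node(node(X,5),node(5,m))) = tup(tup(node(5,m),node(5,m),m),k,X2). Substituting into the earlier bindings gives T := node(node(5,m),tup(node(5,m),zero,X2)), A := tup(node(5,m),zero,X2).
Decompose tup/3: X = tup(node(5,m),node(5,m),m),  k = k,  node(node(X,5),node(5,m)) = X2.
Bind X := tup(node(5,m),node(5,m),m); substituting into the one remaining equation that mentions X gives: node(node(tup(node(5,m),node(5,m),m),5),node(5,m)) = X2.
Delete trivial equation k = k.
Bind X2 := node(node(tup(node(5,m),node(5,m),m),5),node(5,m)). Substituting into the earlier bindings gives T := node(node(5,m),tup(node(5,m),zero,node(node(tup(node(5,m),node(5,m),m),5),node(5,m)))), A := tup(node(5,m),zero,node(node(tup(node(5,m),node(5,m),m),5),node(5,m))).
MGU = { T -> node(node(5,m),tup(node(5,m),zero,node(node(tup(node(5,m),node(5,m),m),5),node(5,m)))), A -> tup(node(5,m),zero,node(node(tup(node(5,m),node(5,m),m),5),node(5,m))), V -> node(5,m), X -> tup(node(5,m),node(5,m),m), X2 -> node(node(tup(node(5,m),node(5,m),m),5),node(5,m)) }, so T -> node(node(5,m),tup(node(5,m),zero,node(node(tup(node(5,m),node(5,m),m),5),node(5,m)))).

node(node(5,m),tup(node(5,m),zero,node(node(tup(node(5,m),node(5,m),m),5),node(5,m))))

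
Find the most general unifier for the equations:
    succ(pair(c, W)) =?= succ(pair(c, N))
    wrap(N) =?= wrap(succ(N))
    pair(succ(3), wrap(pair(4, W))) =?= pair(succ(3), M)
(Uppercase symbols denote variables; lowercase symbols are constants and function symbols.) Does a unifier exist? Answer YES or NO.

Decompose succ/1: pair(c, W) =?= pair(c, N).
Decompose pair/2: c =?= c,  W =?= N.
Delete trivial equation c =?= c.
Bind W := N; substituting into the one remaining equation that mentions W gives: pair(succ(3), wrap(pair(4, N))) =?= pair(succ(3), M).
Decompose wrap/1: N =?= succ(N).
Occurs check fails: N occurs in succ(N); the equation N =?= succ(N) has no finite solution.

NO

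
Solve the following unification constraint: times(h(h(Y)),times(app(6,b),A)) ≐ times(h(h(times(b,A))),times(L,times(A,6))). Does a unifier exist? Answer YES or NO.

NO

Decompose times/2: h(h(Y)) ≐ h(h(times(b,A))),  times(app(6,b),A) ≐ times(L,times(A,6)).
Decompose h/1: h(Y) ≐ h(times(b,A)).
Decompose h/1: Y ≐ times(b,A).
Bind Y := times(b,A); no other remaining equation mentions Y.
Decompose times/2: app(6,b) ≐ L,  A ≐ times(A,6).
Bind L := app(6,b); no other remaining equation mentions L.
Occurs check fails: A occurs in times(A,6); the equation A ≐ times(A,6) has no finite solution.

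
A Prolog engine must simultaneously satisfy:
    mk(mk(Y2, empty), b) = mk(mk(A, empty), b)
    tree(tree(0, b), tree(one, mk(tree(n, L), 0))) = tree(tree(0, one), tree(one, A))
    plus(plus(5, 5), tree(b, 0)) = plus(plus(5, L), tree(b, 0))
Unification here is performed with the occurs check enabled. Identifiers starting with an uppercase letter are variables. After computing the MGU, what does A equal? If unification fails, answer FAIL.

FAIL

Decompose mk/2: mk(Y2, empty) = mk(A, empty),  b = b.
Decompose mk/2: Y2 = A,  empty = empty.
Bind Y2 := A; no other remaining equation mentions Y2.
Delete trivial equation empty = empty.
Delete trivial equation b = b.
Decompose tree/2: tree(0, b) = tree(0, one),  tree(one, mk(tree(n, L), 0)) = tree(one, A).
Decompose tree/2: 0 = 0,  b = one.
Delete trivial equation 0 = 0.
Clash: constants b and one differ; no unifier exists.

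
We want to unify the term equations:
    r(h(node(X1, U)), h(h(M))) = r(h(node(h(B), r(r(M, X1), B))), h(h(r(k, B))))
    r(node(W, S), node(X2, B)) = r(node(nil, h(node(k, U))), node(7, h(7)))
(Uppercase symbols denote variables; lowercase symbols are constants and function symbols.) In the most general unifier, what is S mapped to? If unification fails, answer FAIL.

Decompose r/2: h(node(X1, U)) = h(node(h(B), r(r(M, X1), B))),  h(h(M)) = h(h(r(k, B))).
Decompose h/1: node(X1, U) = node(h(B), r(r(M, X1), B)).
Decompose node/2: X1 = h(B),  U = r(r(M, X1), B).
Bind X1 := h(B); substituting into the one remaining equation that mentions X1 gives: U = r(r(M, h(B)), B).
Bind U := r(r(M, h(B)), B); substituting into the one remaining equation that mentions U gives: r(node(W, S), node(X2, B)) = r(node(nil, h(node(k, r(r(M, h(B)), B)))), node(7, h(7))).
Decompose h/1: h(M) = h(r(k, B)).
Decompose h/1: M = r(k, B).
Bind M := r(k, B); substituting into the remaining equation gives: r(node(W, S), node(X2, B)) = r(node(nil, h(node(k, r(r(r(k, B), h(B)), B)))), node(7, h(7))). Substituting into the earlier binding gives U := r(r(r(k, B), h(B)), B).
Decompose r/2: node(W, S) = node(nil, h(node(k, r(r(r(k, B), h(B)), B)))),  node(X2, B) = node(7, h(7)).
Decompose node/2: W = nil,  S = h(node(k, r(r(r(k, B), h(B)), B))).
Bind W := nil; no other remaining equation mentions W.
Bind S := h(node(k, r(r(r(k, B), h(B)), B))); no other remaining equation mentions S.
Decompose node/2: X2 = 7,  B = h(7).
Bind X2 := 7; no other remaining equation mentions X2.
Bind B := h(7). Substituting into the earlier bindings gives X1 := h(h(7)), U := r(r(r(k, h(7)), h(h(7))), h(7)), M := r(k, h(7)), S := h(node(k, r(r(r(k, h(7)), h(h(7))), h(7)))).
MGU = { X1 := h(h(7)), U := r(r(r(k, h(7)), h(h(7))), h(7)), M := r(k, h(7)), W := nil, S := h(node(k, r(r(r(k, h(7)), h(h(7))), h(7)))), X2 := 7, B := h(7) }, so S := h(node(k, r(r(r(k, h(7)), h(h(7))), h(7)))).

h(node(k, r(r(r(k, h(7)), h(h(7))), h(7))))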